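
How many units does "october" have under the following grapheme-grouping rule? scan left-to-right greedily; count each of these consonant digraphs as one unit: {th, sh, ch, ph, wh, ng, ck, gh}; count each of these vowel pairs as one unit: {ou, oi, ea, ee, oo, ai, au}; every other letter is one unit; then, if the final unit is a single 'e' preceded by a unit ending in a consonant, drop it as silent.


Word: "october" (7 letters)
Left-to-right scan:
  1. 'o' (letter)
  2. 'c' (letter)
  3. 't' (letter)
  4. 'o' (letter)
  5. 'b' (letter)
  6. 'e' (letter)
  7. 'r' (letter)
Units from scan: 7
Sound units = 7 units


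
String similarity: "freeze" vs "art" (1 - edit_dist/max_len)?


Word 1: "freeze" (length 6)
Word 2: "art" (length 3)
One optimal edit sequence:
  1. substitute 'f' -> 'a'  (+1)
  2. keep 'r'
  3. delete 'e'  (+1)
  4. delete 'e'  (+1)
  5. delete 'z'  (+1)
  6. substitute 'e' -> 't'  (+1)
Edit distance = 5
Max length = max(6, 3) = 6
Similarity = 1 - 5/6
= 0.1667


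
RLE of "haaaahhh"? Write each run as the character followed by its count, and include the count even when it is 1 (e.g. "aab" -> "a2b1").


String: "haaaahhh"
Scanning for consecutive runs:
  'h' x 1
  'a' x 4
  'h' x 3
RLE = "h1a4h3"


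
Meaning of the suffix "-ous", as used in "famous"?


Suffix: -ous
As in: famous -> fame + -ous, with a spelling change
Meaning = having quality of


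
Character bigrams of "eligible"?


Word: "eligible" (length 8)
Number of bigrams = 8 - 2 + 1 = 7
  Position 0: "el"
  Position 1: "li"
  Position 2: "ig"
  Position 3: "gi"
  Position 4: "ib"
  Position 5: "bl"
  Position 6: "le"
Bigrams = "el", "li", "ig", "gi", "ib", "bl", "le"


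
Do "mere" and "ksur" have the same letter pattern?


Pattern of "mere": [0, 1, 2, 1]
Pattern of "ksur": [0, 1, 2, 3]
Patterns do not match
Same pattern = No


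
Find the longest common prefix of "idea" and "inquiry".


Word 1: "idea"
Word 2: "inquiry"
Comparing from start:
  Pos 0: 'i' == 'i'
  Pos 1: 'd' != 'n' (stop)
LCP = "i" (length 1)


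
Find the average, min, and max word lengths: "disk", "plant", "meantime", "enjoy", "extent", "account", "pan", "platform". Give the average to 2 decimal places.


Lengths: "disk"=4, "plant"=5, "meantime"=8, "enjoy"=5, "extent"=6, "account"=7, "pan"=3, "platform"=8
Sum = 46, Count = 8
Average = 46/8 = 5.75
= avg=5.75, min=3, max=8


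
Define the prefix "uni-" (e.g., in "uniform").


Prefix: uni-
Example: uniform (uni- + form)
Meaning = one


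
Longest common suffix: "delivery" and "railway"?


Word 1: "delivery"
Word 2: "railway"
Comparing from end:
  Pos -1: 'y' == 'y'
  Pos -2: 'r' != 'a' (stop)
LCS = "y" (length 1)


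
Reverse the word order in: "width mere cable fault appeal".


Original: "width mere cable fault appeal"
Words (1..n): width | mere | cable | fault | appeal
Reversed (n..1): appeal | fault | cable | mere | width
Result = "appeal fault cable mere width"


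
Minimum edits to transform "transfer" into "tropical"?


Word 1: "transfer" (length 8)
Word 2: "tropical" (length 8)
One optimal edit sequence (insert/delete/substitute each cost 1):
  1. keep 't'
  2. keep 'r'
  3. substitute 'a' -> 'o'  (+1)
  4. substitute 'n' -> 'p'  (+1)
  5. substitute 's' -> 'i'  (+1)
  6. substitute 'f' -> 'c'  (+1)
  7. substitute 'e' -> 'a'  (+1)
  8. substitute 'r' -> 'l'  (+1)
Total edit operations: 6
Edit distance = 6


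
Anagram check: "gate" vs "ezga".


Word 1: "gate" → sorted: aegt
Word 2: "ezga" → sorted: aegz
Same letters? aegt != aegz
Anagram = No


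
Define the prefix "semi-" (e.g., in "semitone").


Prefix: semi-
Example: semitone = semi- + tone
Meaning = half


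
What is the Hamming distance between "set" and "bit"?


Comparing character by character (same length = 3):
  Pos 0: 's' vs 'b' !=
  Pos 1: 'e' vs 'i' !=
  Pos 2: 't' vs 't' =
Hamming distance = 2


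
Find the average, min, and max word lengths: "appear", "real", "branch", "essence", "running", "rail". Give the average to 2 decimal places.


Lengths: "appear"=6, "real"=4, "branch"=6, "essence"=7, "running"=7, "rail"=4
Sum = 34, Count = 6
Average = 34/6 = 5.67
= avg=5.67, min=4, max=7


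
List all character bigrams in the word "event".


Word: "event" (length 5)
Number of bigrams = 5 - 2 + 1 = 4
  Position 0: "ev"
  Position 1: "ve"
  Position 2: "en"
  Position 3: "nt"
Bigrams = "ev", "ve", "en", "nt"


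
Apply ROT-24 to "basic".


Word: "basic"
Shift: 24
Each letter → (letter + shift) mod 26:
  'b' (1) + 24 = 25 → 'z'
  'a' (0) + 24 = 24 → 'y'
  's' (18) + 24 = 16 → 'q'
  'i' (8) + 24 = 6 → 'g'
  'c' (2) + 24 = 0 → 'a'
Result = "zyqga"


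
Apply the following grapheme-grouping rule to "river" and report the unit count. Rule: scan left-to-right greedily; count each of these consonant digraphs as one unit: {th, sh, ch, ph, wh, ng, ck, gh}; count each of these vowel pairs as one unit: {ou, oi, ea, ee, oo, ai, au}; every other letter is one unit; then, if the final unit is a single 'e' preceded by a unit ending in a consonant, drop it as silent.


Word: "river" (5 letters)
Left-to-right scan:
  (1) 'r' (letter)
  (2) 'i' (letter)
  (3) 'v' (letter)
  (4) 'e' (letter)
  (5) 'r' (letter)
Units from scan: 5
Sound units = 5 units


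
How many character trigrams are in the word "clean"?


Word: "clean" (length 5)
Number of 3-grams = length - 3 + 1 = 5 - 3 + 1
= 3


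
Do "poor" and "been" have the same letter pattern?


Pattern of "poor": [0, 1, 1, 2]
Pattern of "been": [0, 1, 1, 2]
Patterns match
Same pattern = Yes


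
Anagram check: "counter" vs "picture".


Word 1: "counter" → sorted: cenortu
Word 2: "picture" → sorted: ceiprtu
Same letters? cenortu != ceiprtu
Anagram = No


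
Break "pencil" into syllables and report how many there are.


Word: "pencil"
Syllable breakdown: pen-cil
Counting: 2 parts
= 2 syllables


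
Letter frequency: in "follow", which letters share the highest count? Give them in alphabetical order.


Word: "follow"
Letter counts:
  'f': 1
  'l': 2
  'o': 2
  'w': 1
Maximum count = 2
Most frequent = 'l', 'o' (2 times each)


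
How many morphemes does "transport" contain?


Word: "transport"
Morphemes: trans- + port
Each morpheme carries meaning
= 2 morphemes


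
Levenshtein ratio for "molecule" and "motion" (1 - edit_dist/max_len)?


Word 1: "molecule" (length 8)
Word 2: "motion" (length 6)
One optimal edit sequence:
  1. keep 'm'
  2. keep 'o'
  3. delete 'l'  (+1)
  4. delete 'e'  (+1)
  5. substitute 'c' -> 't'  (+1)
  6. substitute 'u' -> 'i'  (+1)
  7. substitute 'l' -> 'o'  (+1)
  8. substitute 'e' -> 'n'  (+1)
Edit distance = 6
Max length = max(8, 6) = 8
Similarity = 1 - 6/8
= 0.2500


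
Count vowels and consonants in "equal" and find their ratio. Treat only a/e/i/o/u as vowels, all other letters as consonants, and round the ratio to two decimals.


Word: "equal"
Vowels (a,e,i,o,u): 3
Consonants: 2
Ratio = 3/2
= 1.50


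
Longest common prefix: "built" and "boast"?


Word 1: "built"
Word 2: "boast"
Comparing from start:
  Pos 0: 'b' == 'b'
  Pos 1: 'u' != 'o' (stop)
LCP = "b" (length 1)


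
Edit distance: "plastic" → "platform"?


Word 1: "plastic" (length 7)
Word 2: "platform" (length 8)
One optimal edit sequence (insert/delete/substitute each cost 1):
  1. keep 'p'
  2. keep 'l'
  3. keep 'a'
  4. insert 't'  (+1)
  5. substitute 's' -> 'f'  (+1)
  6. substitute 't' -> 'o'  (+1)
  7. substitute 'i' -> 'r'  (+1)
  8. substitute 'c' -> 'm'  (+1)
Total edit operations: 5
Edit distance = 5


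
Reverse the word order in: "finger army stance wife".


Original: "finger army stance wife"
Words (1..n): finger | army | stance | wife
Reversed (n..1): wife | stance | army | finger
Result = "wife stance army finger"


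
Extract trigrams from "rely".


Word: "rely" (length 4)
Number of trigrams = 4 - 3 + 1 = 2
  Position 0: "rel"
  Position 1: "ely"
Trigrams = "rel", "ely"


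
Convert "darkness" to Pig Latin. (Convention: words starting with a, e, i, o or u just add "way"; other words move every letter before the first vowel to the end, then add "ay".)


Word: "darkness"
Starts with consonant(s) → move to end, add 'ay'
Consonant cluster: "d"
Pig Latin = "arknessday"


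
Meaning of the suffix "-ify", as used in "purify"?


Suffix: -ify
Example: purify = pure + -ify, with a spelling change
Meaning = to make


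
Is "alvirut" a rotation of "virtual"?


Word: "virtual", Candidate: "alvirut"
Method: check if candidate is substring of word+word
"virtualvirtual" contains "alvirut"? No
Is rotation = No


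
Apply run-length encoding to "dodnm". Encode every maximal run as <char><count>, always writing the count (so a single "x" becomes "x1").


String: "dodnm"
Scanning for consecutive runs:
  'd' x 1
  'o' x 1
  'd' x 1
  'n' x 1
  'm' x 1
RLE = "d1o1d1n1m1"


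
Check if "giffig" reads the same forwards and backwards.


Word: "giffig"
Reversed: "giffig"
Forward == Backward? giffig == giffig
Palindrome = Yes


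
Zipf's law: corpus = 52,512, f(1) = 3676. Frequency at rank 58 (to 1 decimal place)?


Zipf's law: f(r) = f(1) / r
f(1) = 3676
f(58) = 3676 / 58
= 63.4 occurrences


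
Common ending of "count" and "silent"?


Word 1: "count"
Word 2: "silent"
Comparing from end:
  Pos -1: 't' == 't'
  Pos -2: 'n' == 'n'
  Pos -3: 'u' != 'e' (stop)
LCS = "nt" (length 2)


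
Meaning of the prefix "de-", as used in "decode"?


Prefix: de-
Example: decode (de- + code)
Meaning = remove / reverse


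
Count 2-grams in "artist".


Word: "artist" (length 6)
Number of 2-grams = length - 2 + 1 = 6 - 2 + 1
= 5


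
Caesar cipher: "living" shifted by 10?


Word: "living"
Shift: 10
Each letter → (letter + shift) mod 26:
  'l' (11) + 10 = 21 → 'v'
  'i' (8) + 10 = 18 → 's'
  'v' (21) + 10 = 5 → 'f'
  'i' (8) + 10 = 18 → 's'
  'n' (13) + 10 = 23 → 'x'
  'g' (6) + 10 = 16 → 'q'
Result = "vsfsxq"


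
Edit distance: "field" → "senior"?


Word 1: "field" (length 5)
Word 2: "senior" (length 6)
One optimal edit sequence (insert/delete/substitute each cost 1):
  1. insert 's'  (+1)
  2. substitute 'f' -> 'e'  (+1)
  3. substitute 'i' -> 'n'  (+1)
  4. substitute 'e' -> 'i'  (+1)
  5. substitute 'l' -> 'o'  (+1)
  6. substitute 'd' -> 'r'  (+1)
Total edit operations: 6
Edit distance = 6


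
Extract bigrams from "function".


Word: "function" (length 8)
Number of bigrams = 8 - 2 + 1 = 7
  Position 0: "fu"
  Position 1: "un"
  Position 2: "nc"
  Position 3: "ct"
  Position 4: "ti"
  Position 5: "io"
  Position 6: "on"
Bigrams = "fu", "un", "nc", "ct", "ti", "io", "on"


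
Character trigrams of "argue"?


Word: "argue" (length 5)
Number of trigrams = 5 - 3 + 1 = 3
  Position 0: "arg"
  Position 1: "rgu"
  Position 2: "gue"
Trigrams = "arg", "rgu", "gue"


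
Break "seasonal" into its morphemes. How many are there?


Word: "seasonal"
Morphemes: season / -al
Each morpheme carries meaning
= 2 morphemes


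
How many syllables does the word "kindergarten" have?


Word: "kindergarten"
Syllable breakdown: kin-der-gar-ten
Counting: 4 parts
= 4 syllables


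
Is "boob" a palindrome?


Word: "boob"
Reversed: "boob"
Forward == Backward? boob == boob
Palindrome = Yes


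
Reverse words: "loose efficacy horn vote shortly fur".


Original: "loose efficacy horn vote shortly fur"
Words (1..n): loose | efficacy | horn | vote | shortly | fur
Reversed (n..1): fur | shortly | vote | horn | efficacy | loose
Result = "fur shortly vote horn efficacy loose"


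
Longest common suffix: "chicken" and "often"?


Word 1: "chicken"
Word 2: "often"
Comparing from end:
  Pos -1: 'n' == 'n'
  Pos -2: 'e' == 'e'
  Pos -3: 'k' != 't' (stop)
LCS = "en" (length 2)


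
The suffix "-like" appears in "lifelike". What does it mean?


Suffix: -like
Example: lifelike (life + -like)
Meaning = resembling


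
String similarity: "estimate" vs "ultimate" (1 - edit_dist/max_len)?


Word 1: "estimate" (length 8)
Word 2: "ultimate" (length 8)
One optimal edit sequence:
  1. substitute 'e' -> 'u'  (+1)
  2. substitute 's' -> 'l'  (+1)
  3. keep 't'
  4. keep 'i'
  5. keep 'm'
  6. keep 'a'
  7. keep 't'
  8. keep 'e'
Edit distance = 2
Max length = max(8, 8) = 8
Similarity = 1 - 2/8
= 0.7500


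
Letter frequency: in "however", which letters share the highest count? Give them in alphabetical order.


Word: "however"
Letter counts:
  'e': 2
  'h': 1
  'o': 1
  'r': 1
  'v': 1
  'w': 1
Maximum count = 2
Most frequent = 'e' (2 times each)


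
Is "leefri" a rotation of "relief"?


Word: "relief", Candidate: "leefri"
Method: check if candidate is substring of word+word
"reliefrelief" contains "leefri"? No
Is rotation = No


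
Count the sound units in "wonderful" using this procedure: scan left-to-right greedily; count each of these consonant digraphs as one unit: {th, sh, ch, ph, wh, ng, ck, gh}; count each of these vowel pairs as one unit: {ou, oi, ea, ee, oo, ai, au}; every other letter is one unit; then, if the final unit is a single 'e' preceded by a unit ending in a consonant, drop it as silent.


Word: "wonderful" (9 letters)
Left-to-right scan:
  1. 'w' (letter)
  2. 'o' (letter)
  3. 'n' (letter)
  4. 'd' (letter)
  5. 'e' (letter)
  6. 'r' (letter)
  7. 'f' (letter)
  8. 'u' (letter)
  9. 'l' (letter)
Units from scan: 9
Sound units = 9 units


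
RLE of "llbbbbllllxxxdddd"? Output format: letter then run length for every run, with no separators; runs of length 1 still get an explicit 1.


String: "llbbbbllllxxxdddd"
Scanning for consecutive runs:
  'l' x 2
  'b' x 4
  'l' x 4
  'x' x 3
  'd' x 4
RLE = "l2b4l4x3d4"


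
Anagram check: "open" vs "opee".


Word 1: "open" → sorted: enop
Word 2: "opee" → sorted: eeop
Same letters? enop != eeop
Anagram = No


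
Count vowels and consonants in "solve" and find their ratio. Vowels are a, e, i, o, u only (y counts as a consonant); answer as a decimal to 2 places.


Word: "solve"
Vowels (a,e,i,o,u): 2
Consonants: 3
Ratio = 2/3
= 0.67


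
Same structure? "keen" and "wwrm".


Pattern of "keen": [0, 1, 1, 2]
Pattern of "wwrm": [0, 0, 1, 2]
Patterns do not match
Same pattern = No


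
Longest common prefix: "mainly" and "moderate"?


Word 1: "mainly"
Word 2: "moderate"
Comparing from start:
  Pos 0: 'm' == 'm'
  Pos 1: 'a' != 'o' (stop)
LCP = "m" (length 1)


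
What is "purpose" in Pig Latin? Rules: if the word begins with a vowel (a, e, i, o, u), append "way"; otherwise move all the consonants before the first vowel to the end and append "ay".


Word: "purpose"
Starts with consonant(s) → move to end, add 'ay'
Consonant cluster: "p"
Pig Latin = "urposepay"


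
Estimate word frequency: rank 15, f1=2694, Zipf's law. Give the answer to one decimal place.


Zipf's law: f(r) = f(1) / r
f(1) = 2694
f(15) = 2694 / 15
= 179.6 occurrences


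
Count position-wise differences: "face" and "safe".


Comparing character by character (same length = 4):
  Pos 0: 'f' vs 's' !=
  Pos 1: 'a' vs 'a' =
  Pos 2: 'c' vs 'f' !=
  Pos 3: 'e' vs 'e' =
Hamming distance = 2


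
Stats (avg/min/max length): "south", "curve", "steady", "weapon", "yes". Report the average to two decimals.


Lengths: "south"=5, "curve"=5, "steady"=6, "weapon"=6, "yes"=3
Sum = 25, Count = 5
Average = 25/5 = 5.00
= avg=5.00, min=3, max=6


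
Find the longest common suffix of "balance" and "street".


Word 1: "balance"
Word 2: "street"
Comparing from end:
  Pos -1: 'e' != 't' (stop)
LCS = "" (length 0)


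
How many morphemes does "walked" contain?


Word: "walked"
Morphemes: walk | -ed
Each morpheme carries meaning
= 2 morphemes


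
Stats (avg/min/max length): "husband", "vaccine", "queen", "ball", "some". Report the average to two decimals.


Lengths: "husband"=7, "vaccine"=7, "queen"=5, "ball"=4, "some"=4
Sum = 27, Count = 5
Average = 27/5 = 5.40
= avg=5.40, min=4, max=7


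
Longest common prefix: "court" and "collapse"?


Word 1: "court"
Word 2: "collapse"
Comparing from start:
  Pos 0: 'c' == 'c'
  Pos 1: 'o' == 'o'
  Pos 2: 'u' != 'l' (stop)
LCP = "co" (length 2)


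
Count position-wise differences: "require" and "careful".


Comparing character by character (same length = 7):
  Pos 0: 'r' vs 'c' !=
  Pos 1: 'e' vs 'a' !=
  Pos 2: 'q' vs 'r' !=
  Pos 3: 'u' vs 'e' !=
  Pos 4: 'i' vs 'f' !=
  Pos 5: 'r' vs 'u' !=
  Pos 6: 'e' vs 'l' !=
Hamming distance = 7


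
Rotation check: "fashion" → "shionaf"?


Word: "fashion", Candidate: "shionaf"
Method: check if candidate is substring of word+word
"fashionfashion" contains "shionaf"? No
Is rotation = No


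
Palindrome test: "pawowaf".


Word: "pawowaf"
Reversed: "fawowap"
Forward == Backward? pawowaf != fawowap
Palindrome = No


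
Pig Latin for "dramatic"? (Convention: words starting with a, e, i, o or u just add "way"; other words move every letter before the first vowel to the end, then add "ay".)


Word: "dramatic"
Starts with consonant(s) → move to end, add 'ay'
Consonant cluster: "dr"
Pig Latin = "amaticdray"


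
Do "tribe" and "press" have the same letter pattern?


Pattern of "tribe": [0, 1, 2, 3, 4]
Pattern of "press": [0, 1, 2, 3, 3]
Patterns do not match
Same pattern = No


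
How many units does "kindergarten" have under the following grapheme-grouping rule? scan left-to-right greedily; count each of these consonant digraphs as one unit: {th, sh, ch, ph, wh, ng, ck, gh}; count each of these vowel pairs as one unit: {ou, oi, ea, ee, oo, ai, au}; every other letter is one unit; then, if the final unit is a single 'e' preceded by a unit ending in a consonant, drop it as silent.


Word: "kindergarten" (12 letters)
Left-to-right scan:
  1. 'k' (letter)
  2. 'i' (letter)
  3. 'n' (letter)
  4. 'd' (letter)
  5. 'e' (letter)
  6. 'r' (letter)
  7. 'g' (letter)
  8. 'a' (letter)
  9. 'r' (letter)
  10. 't' (letter)
  11. 'e' (letter)
  12. 'n' (letter)
Units from scan: 12
Sound units = 12 units


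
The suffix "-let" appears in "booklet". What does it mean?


Suffix: -let
As in: booklet -> book + -let
Meaning = small


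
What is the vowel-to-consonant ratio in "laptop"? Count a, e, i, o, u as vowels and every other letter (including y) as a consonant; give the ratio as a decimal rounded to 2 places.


Word: "laptop"
Vowels (a,e,i,o,u): 2
Consonants: 4
Ratio = 2/4
= 0.50


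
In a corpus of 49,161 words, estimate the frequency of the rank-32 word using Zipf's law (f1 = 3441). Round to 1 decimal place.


Zipf's law: f(r) = f(1) / r
f(1) = 3441
f(32) = 3441 / 32
= 107.5 occurrences


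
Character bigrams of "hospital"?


Word: "hospital" (length 8)
Number of bigrams = 8 - 2 + 1 = 7
  Position 0: "ho"
  Position 1: "os"
  Position 2: "sp"
  Position 3: "pi"
  Position 4: "it"
  Position 5: "ta"
  Position 6: "al"
Bigrams = "ho", "os", "sp", "pi", "it", "ta", "al"


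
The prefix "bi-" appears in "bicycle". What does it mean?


Prefix: bi-
Example: bicycle = bi- + cycle
Meaning = two


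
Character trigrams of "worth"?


Word: "worth" (length 5)
Number of trigrams = 5 - 3 + 1 = 3
  Position 0: "wor"
  Position 1: "ort"
  Position 2: "rth"
Trigrams = "wor", "ort", "rth"


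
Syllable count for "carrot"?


Word: "carrot"
Syllable breakdown: car | rot
Counting: 2 parts
= 2 syllables


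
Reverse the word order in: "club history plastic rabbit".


Original: "club history plastic rabbit"
Words (1..n): club | history | plastic | rabbit
Reversed (n..1): rabbit | plastic | history | club
Result = "rabbit plastic history club"


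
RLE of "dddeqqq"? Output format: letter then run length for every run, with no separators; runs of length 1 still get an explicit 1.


String: "dddeqqq"
Scanning for consecutive runs:
  'd' x 3
  'e' x 1
  'q' x 3
RLE = "d3e1q3"


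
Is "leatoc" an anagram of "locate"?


Word 1: "locate" → sorted: acelot
Word 2: "leatoc" → sorted: acelot
Same letters? acelot == acelot
Anagram = Yes


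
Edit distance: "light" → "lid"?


Word 1: "light" (length 5)
Word 2: "lid" (length 3)
One optimal edit sequence (insert/delete/substitute each cost 1):
  1. keep 'l'
  2. keep 'i'
  3. delete 'g'  (+1)
  4. delete 'h'  (+1)
  5. substitute 't' -> 'd'  (+1)
Total edit operations: 3
Edit distance = 3


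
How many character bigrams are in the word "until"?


Word: "until" (length 5)
Number of 2-grams = length - 2 + 1 = 5 - 2 + 1
= 4


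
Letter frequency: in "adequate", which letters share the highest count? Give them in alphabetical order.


Word: "adequate"
Letter counts:
  'a': 2
  'd': 1
  'e': 2
  'q': 1
  't': 1
  'u': 1
Maximum count = 2
Most frequent = 'a', 'e' (2 times each)


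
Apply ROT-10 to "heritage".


Word: "heritage"
Shift: 10
Each letter → (letter + shift) mod 26:
  'h' (7) + 10 = 17 → 'r'
  'e' (4) + 10 = 14 → 'o'
  'r' (17) + 10 = 1 → 'b'
  'i' (8) + 10 = 18 → 's'
  't' (19) + 10 = 3 → 'd'
  'a' (0) + 10 = 10 → 'k'
  'g' (6) + 10 = 16 → 'q'
  'e' (4) + 10 = 14 → 'o'
Result = "robsdkqo"


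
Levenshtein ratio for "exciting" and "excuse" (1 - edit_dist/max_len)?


Word 1: "exciting" (length 8)
Word 2: "excuse" (length 6)
One optimal edit sequence:
  1. keep 'e'
  2. keep 'x'
  3. keep 'c'
  4. delete 'i'  (+1)
  5. delete 't'  (+1)
  6. substitute 'i' -> 'u'  (+1)
  7. substitute 'n' -> 's'  (+1)
  8. substitute 'g' -> 'e'  (+1)
Edit distance = 5
Max length = max(8, 6) = 8
Similarity = 1 - 5/8
= 0.3750


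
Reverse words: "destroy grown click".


Original: "destroy grown click"
Words (1..n): destroy | grown | click
Reversed (n..1): click | grown | destroy
Result = "click grown destroy"


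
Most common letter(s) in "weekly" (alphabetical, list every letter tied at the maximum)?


Word: "weekly"
Letter counts:
  'e': 2
  'k': 1
  'l': 1
  'w': 1
  'y': 1
Maximum count = 2
Most frequent = 'e' (2 times each)


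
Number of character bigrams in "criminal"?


Word: "criminal" (length 8)
Number of 2-grams = length - 2 + 1 = 8 - 2 + 1
= 7


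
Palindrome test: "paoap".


Word: "paoap"
Reversed: "paoap"
Forward == Backward? paoap == paoap
Palindrome = Yes


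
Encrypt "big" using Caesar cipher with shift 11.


Word: "big"
Shift: 11
Each letter → (letter + shift) mod 26:
  'b' (1) + 11 = 12 → 'm'
  'i' (8) + 11 = 19 → 't'
  'g' (6) + 11 = 17 → 'r'
Result = "mtr"


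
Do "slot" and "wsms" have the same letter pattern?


Pattern of "slot": [0, 1, 2, 3]
Pattern of "wsms": [0, 1, 2, 1]
Patterns do not match
Same pattern = No


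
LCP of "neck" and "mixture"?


Word 1: "neck"
Word 2: "mixture"
Comparing from start:
  Pos 0: 'n' != 'm' (stop)
LCP = "" (length 0)


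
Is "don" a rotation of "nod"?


Word: "nod", Candidate: "don"
Method: check if candidate is substring of word+word
"nodnod" contains "don"? No
Is rotation = No


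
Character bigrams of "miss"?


Word: "miss" (length 4)
Number of bigrams = 4 - 2 + 1 = 3
  Position 0: "mi"
  Position 1: "is"
  Position 2: "ss"
Bigrams = "mi", "is", "ss"


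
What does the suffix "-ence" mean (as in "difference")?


Suffix: -ence
Example: difference = differ + -ence
Meaning = state of


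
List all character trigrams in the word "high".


Word: "high" (length 4)
Number of trigrams = 4 - 3 + 1 = 2
  Position 0: "hig"
  Position 1: "igh"
Trigrams = "hig", "igh"


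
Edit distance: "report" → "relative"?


Word 1: "report" (length 6)
Word 2: "relative" (length 8)
One optimal edit sequence (insert/delete/substitute each cost 1):
  1. keep 'r'
  2. keep 'e'
  3. insert 'l'  (+1)
  4. insert 'a'  (+1)
  5. substitute 'p' -> 't'  (+1)
  6. substitute 'o' -> 'i'  (+1)
  7. substitute 'r' -> 'v'  (+1)
  8. substitute 't' -> 'e'  (+1)
Total edit operations: 6
Edit distance = 6


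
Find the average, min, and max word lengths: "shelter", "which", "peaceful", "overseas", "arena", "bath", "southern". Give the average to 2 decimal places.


Lengths: "shelter"=7, "which"=5, "peaceful"=8, "overseas"=8, "arena"=5, "bath"=4, "southern"=8
Sum = 45, Count = 7
Average = 45/7 = 6.43
= avg=6.43, min=4, max=8


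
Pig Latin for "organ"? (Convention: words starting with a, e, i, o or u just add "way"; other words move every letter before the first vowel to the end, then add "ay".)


Word: "organ"
Starts with vowel → add 'way'
Pig Latin = "organway"


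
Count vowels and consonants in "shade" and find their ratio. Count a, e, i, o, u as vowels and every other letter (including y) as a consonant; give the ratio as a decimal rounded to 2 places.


Word: "shade"
Vowels (a,e,i,o,u): 2
Consonants: 3
Ratio = 2/3
= 0.67


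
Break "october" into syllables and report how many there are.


Word: "october"
Syllable breakdown: oc | to | ber
Counting: 3 parts
= 3 syllables


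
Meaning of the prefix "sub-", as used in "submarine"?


Prefix: sub-
As in: submarine -> sub- + marine
Meaning = under / below


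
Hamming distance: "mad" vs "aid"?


Comparing character by character (same length = 3):
  Pos 0: 'm' vs 'a' !=
  Pos 1: 'a' vs 'i' !=
  Pos 2: 'd' vs 'd' =
Hamming distance = 2


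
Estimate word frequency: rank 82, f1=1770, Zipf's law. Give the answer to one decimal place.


Zipf's law: f(r) = f(1) / r
f(1) = 1770
f(82) = 1770 / 82
= 21.6 occurrences


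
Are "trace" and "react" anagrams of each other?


Word 1: "trace" → sorted: acert
Word 2: "react" → sorted: acert
Same letters? acert == acert
Anagram = Yes


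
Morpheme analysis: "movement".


Word: "movement"
Morphemes: move + -ment
Each morpheme carries meaning
= 2 morphemes


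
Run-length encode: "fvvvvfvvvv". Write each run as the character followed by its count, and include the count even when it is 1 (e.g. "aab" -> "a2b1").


String: "fvvvvfvvvv"
Scanning for consecutive runs:
  'f' x 1
  'v' x 4
  'f' x 1
  'v' x 4
RLE = "f1v4f1v4"


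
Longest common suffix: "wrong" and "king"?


Word 1: "wrong"
Word 2: "king"
Comparing from end:
  Pos -1: 'g' == 'g'
  Pos -2: 'n' == 'n'
  Pos -3: 'o' != 'i' (stop)
LCS = "ng" (length 2)


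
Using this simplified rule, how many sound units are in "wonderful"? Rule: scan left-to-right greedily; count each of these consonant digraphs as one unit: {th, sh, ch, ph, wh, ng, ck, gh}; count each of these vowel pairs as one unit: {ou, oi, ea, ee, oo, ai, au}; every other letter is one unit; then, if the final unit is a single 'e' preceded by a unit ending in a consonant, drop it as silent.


Word: "wonderful" (9 letters)
Left-to-right scan:
  [1] 'w' (letter)
  [2] 'o' (letter)
  [3] 'n' (letter)
  [4] 'd' (letter)
  [5] 'e' (letter)
  [6] 'r' (letter)
  [7] 'f' (letter)
  [8] 'u' (letter)
  [9] 'l' (letter)
Units from scan: 9
Sound units = 9 units


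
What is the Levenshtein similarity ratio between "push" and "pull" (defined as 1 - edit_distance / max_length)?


Word 1: "push" (length 4)
Word 2: "pull" (length 4)
One optimal edit sequence:
  1. keep 'p'
  2. keep 'u'
  3. substitute 's' -> 'l'  (+1)
  4. substitute 'h' -> 'l'  (+1)
Edit distance = 2
Max length = max(4, 4) = 4
Similarity = 1 - 2/4
= 0.5000


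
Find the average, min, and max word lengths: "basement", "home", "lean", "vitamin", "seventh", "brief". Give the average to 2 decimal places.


Lengths: "basement"=8, "home"=4, "lean"=4, "vitamin"=7, "seventh"=7, "brief"=5
Sum = 35, Count = 6
Average = 35/6 = 5.83
= avg=5.83, min=4, max=8


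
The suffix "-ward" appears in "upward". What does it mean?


Suffix: -ward
Example: upward (up + -ward)
Meaning = in the direction of


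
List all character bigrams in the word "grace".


Word: "grace" (length 5)
Number of bigrams = 5 - 2 + 1 = 4
  Position 0: "gr"
  Position 1: "ra"
  Position 2: "ac"
  Position 3: "ce"
Bigrams = "gr", "ra", "ac", "ce"


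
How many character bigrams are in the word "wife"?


Word: "wife" (length 4)
Number of 2-grams = length - 2 + 1 = 4 - 2 + 1
= 3


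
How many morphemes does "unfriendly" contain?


Word: "unfriendly"
Morphemes: un- | friend | -ly
Each morpheme carries meaning
= 3 morphemes


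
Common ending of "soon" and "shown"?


Word 1: "soon"
Word 2: "shown"
Comparing from end:
  Pos -1: 'n' == 'n'
  Pos -2: 'o' != 'w' (stop)
LCS = "n" (length 1)


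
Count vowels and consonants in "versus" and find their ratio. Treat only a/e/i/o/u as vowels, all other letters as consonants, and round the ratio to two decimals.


Word: "versus"
Vowels (a,e,i,o,u): 2
Consonants: 4
Ratio = 2/4
= 0.50


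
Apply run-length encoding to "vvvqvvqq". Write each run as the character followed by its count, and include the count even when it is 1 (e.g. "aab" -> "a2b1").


String: "vvvqvvqq"
Scanning for consecutive runs:
  'v' x 3
  'q' x 1
  'v' x 2
  'q' x 2
RLE = "v3q1v2q2"


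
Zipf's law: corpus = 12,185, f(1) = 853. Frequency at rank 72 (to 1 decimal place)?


Zipf's law: f(r) = f(1) / r
f(1) = 853
f(72) = 853 / 72
= 11.8 occurrences


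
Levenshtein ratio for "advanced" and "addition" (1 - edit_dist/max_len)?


Word 1: "advanced" (length 8)
Word 2: "addition" (length 8)
One optimal edit sequence:
  1. keep 'a'
  2. keep 'd'
  3. substitute 'v' -> 'd'  (+1)
  4. substitute 'a' -> 'i'  (+1)
  5. substitute 'n' -> 't'  (+1)
  6. substitute 'c' -> 'i'  (+1)
  7. substitute 'e' -> 'o'  (+1)
  8. substitute 'd' -> 'n'  (+1)
Edit distance = 6
Max length = max(8, 8) = 8
Similarity = 1 - 6/8
= 0.2500


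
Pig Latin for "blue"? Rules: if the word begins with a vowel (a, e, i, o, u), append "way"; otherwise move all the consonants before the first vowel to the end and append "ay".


Word: "blue"
Starts with consonant(s) → move to end, add 'ay'
Consonant cluster: "bl"
Pig Latin = "ueblay"


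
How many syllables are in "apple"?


Word: "apple"
Syllable breakdown: ap | ple
Counting: 2 parts
= 2 syllables


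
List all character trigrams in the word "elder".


Word: "elder" (length 5)
Number of trigrams = 5 - 3 + 1 = 3
  Position 0: "eld"
  Position 1: "lde"
  Position 2: "der"
Trigrams = "eld", "lde", "der"


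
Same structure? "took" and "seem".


Pattern of "took": [0, 1, 1, 2]
Pattern of "seem": [0, 1, 1, 2]
Patterns match
Same pattern = Yes


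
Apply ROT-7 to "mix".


Word: "mix"
Shift: 7
Each letter → (letter + shift) mod 26:
  'm' (12) + 7 = 19 → 't'
  'i' (8) + 7 = 15 → 'p'
  'x' (23) + 7 = 4 → 'e'
Result = "tpe"


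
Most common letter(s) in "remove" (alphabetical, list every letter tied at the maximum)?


Word: "remove"
Letter counts:
  'e': 2
  'm': 1
  'o': 1
  'r': 1
  'v': 1
Maximum count = 2
Most frequent = 'e' (2 times each)


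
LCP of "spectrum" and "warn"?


Word 1: "spectrum"
Word 2: "warn"
Comparing from start:
  Pos 0: 's' != 'w' (stop)
LCP = "" (length 0)


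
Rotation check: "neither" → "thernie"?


Word: "neither", Candidate: "thernie"
Method: check if candidate is substring of word+word
"neitherneither" contains "thernie"? No
Is rotation = No


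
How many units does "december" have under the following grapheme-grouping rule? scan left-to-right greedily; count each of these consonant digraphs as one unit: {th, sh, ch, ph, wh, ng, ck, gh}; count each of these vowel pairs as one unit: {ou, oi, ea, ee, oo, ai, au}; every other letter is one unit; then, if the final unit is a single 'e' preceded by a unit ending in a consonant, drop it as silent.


Word: "december" (8 letters)
Left-to-right scan:
  (1) 'd' (letter)
  (2) 'e' (letter)
  (3) 'c' (letter)
  (4) 'e' (letter)
  (5) 'm' (letter)
  (6) 'b' (letter)
  (7) 'e' (letter)
  (8) 'r' (letter)
Units from scan: 8
Sound units = 8 units


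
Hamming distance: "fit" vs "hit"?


Comparing character by character (same length = 3):
  Pos 0: 'f' vs 'h' !=
  Pos 1: 'i' vs 'i' =
  Pos 2: 't' vs 't' =
Hamming distance = 1


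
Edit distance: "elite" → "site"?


Word 1: "elite" (length 5)
Word 2: "site" (length 4)
One optimal edit sequence (insert/delete/substitute each cost 1):
  1. delete 'e'  (+1)
  2. substitute 'l' -> 's'  (+1)
  3. keep 'i'
  4. keep 't'
  5. keep 'e'
Total edit operations: 2
Edit distance = 2


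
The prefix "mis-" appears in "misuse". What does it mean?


Prefix: mis-
Example: misuse = mis- + use
Meaning = wrongly


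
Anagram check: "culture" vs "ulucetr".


Word 1: "culture" → sorted: celrtuu
Word 2: "ulucetr" → sorted: celrtuu
Same letters? celrtuu == celrtuu
Anagram = Yes


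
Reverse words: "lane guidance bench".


Original: "lane guidance bench"
Words (1..n): lane | guidance | bench
Reversed (n..1): bench | guidance | lane
Result = "bench guidance lane"


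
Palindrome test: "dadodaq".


Word: "dadodaq"
Reversed: "qadodad"
Forward == Backward? dadodaq != qadodad
Palindrome = No


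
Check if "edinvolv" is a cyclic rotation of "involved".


Word: "involved", Candidate: "edinvolv"
Method: check if candidate is substring of word+word
"involvedinvolved" contains "edinvolv"? Yes
Is rotation = Yes


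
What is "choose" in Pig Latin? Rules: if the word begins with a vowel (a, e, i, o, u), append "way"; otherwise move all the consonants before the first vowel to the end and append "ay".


Word: "choose"
Starts with consonant(s) → move to end, add 'ay'
Consonant cluster: "ch"
Pig Latin = "oosechay"


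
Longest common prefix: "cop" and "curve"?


Word 1: "cop"
Word 2: "curve"
Comparing from start:
  Pos 0: 'c' == 'c'
  Pos 1: 'o' != 'u' (stop)
LCP = "c" (length 1)


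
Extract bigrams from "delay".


Word: "delay" (length 5)
Number of bigrams = 5 - 2 + 1 = 4
  Position 0: "de"
  Position 1: "el"
  Position 2: "la"
  Position 3: "ay"
Bigrams = "de", "el", "la", "ay"


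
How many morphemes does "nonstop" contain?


Word: "nonstop"
Morphemes: non- + stop
Each morpheme carries meaning
= 2 morphemes


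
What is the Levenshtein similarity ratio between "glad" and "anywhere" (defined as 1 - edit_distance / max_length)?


Word 1: "glad" (length 4)
Word 2: "anywhere" (length 8)
One optimal edit sequence:
  1. insert 'a'  (+1)
  2. insert 'n'  (+1)
  3. insert 'y'  (+1)
  4. insert 'w'  (+1)
  5. substitute 'g' -> 'h'  (+1)
  6. substitute 'l' -> 'e'  (+1)
  7. substitute 'a' -> 'r'  (+1)
  8. substitute 'd' -> 'e'  (+1)
Edit distance = 8
Max length = max(4, 8) = 8
Similarity = 1 - 8/8
= 0.0000


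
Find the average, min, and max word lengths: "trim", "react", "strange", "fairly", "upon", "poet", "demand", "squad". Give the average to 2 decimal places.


Lengths: "trim"=4, "react"=5, "strange"=7, "fairly"=6, "upon"=4, "poet"=4, "demand"=6, "squad"=5
Sum = 41, Count = 8
Average = 41/8 = 5.13
= avg=5.13, min=4, max=7


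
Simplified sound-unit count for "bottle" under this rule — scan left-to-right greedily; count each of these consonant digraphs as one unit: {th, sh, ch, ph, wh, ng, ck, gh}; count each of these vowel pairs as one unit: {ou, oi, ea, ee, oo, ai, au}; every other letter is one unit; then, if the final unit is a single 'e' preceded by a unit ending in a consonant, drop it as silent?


Word: "bottle" (6 letters)
Left-to-right scan:
  1. 'b' (letter)
  2. 'o' (letter)
  3. 't' (letter)
  4. 't' (letter)
  5. 'l' (letter)
  6. 'e' (letter)
Units from scan: 6
Final unit is 'e' after a consonant -> drop as silent (-1)
Sound units = 5 units


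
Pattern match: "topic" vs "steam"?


Pattern of "topic": [0, 1, 2, 3, 4]
Pattern of "steam": [0, 1, 2, 3, 4]
Patterns match
Same pattern = Yes


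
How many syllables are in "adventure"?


Word: "adventure"
Syllable breakdown: ad | ven | ture
Counting: 3 parts
= 3 syllables


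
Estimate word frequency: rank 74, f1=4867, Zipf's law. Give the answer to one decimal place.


Zipf's law: f(r) = f(1) / r
f(1) = 4867
f(74) = 4867 / 74
= 65.8 occurrences


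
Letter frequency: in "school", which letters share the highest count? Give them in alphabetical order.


Word: "school"
Letter counts:
  'c': 1
  'h': 1
  'l': 1
  'o': 2
  's': 1
Maximum count = 2
Most frequent = 'o' (2 times each)


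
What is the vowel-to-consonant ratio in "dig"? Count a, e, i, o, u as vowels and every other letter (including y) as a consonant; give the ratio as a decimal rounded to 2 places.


Word: "dig"
Vowels (a,e,i,o,u): 1
Consonants: 2
Ratio = 1/2
= 0.50


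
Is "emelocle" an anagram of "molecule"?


Word 1: "molecule" → sorted: ceellmou
Word 2: "emelocle" → sorted: ceeellmo
Same letters? ceellmou != ceeellmo
Anagram = No


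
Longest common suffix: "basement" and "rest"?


Word 1: "basement"
Word 2: "rest"
Comparing from end:
  Pos -1: 't' == 't'
  Pos -2: 'n' != 's' (stop)
LCS = "t" (length 1)


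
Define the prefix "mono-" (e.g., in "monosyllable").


Prefix: mono-
As in: monosyllable -> mono- + syllable
Meaning = one


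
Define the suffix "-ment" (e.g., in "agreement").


Suffix: -ment
As in: agreement -> agree + -ment
Meaning = result of action


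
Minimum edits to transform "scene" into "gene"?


Word 1: "scene" (length 5)
Word 2: "gene" (length 4)
One optimal edit sequence (insert/delete/substitute each cost 1):
  1. delete 's'  (+1)
  2. substitute 'c' -> 'g'  (+1)
  3. keep 'e'
  4. keep 'n'
  5. keep 'e'
Total edit operations: 2
Edit distance = 2


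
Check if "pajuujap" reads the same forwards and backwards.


Word: "pajuujap"
Reversed: "pajuujap"
Forward == Backward? pajuujap == pajuujap
Palindrome = Yes


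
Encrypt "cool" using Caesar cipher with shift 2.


Word: "cool"
Shift: 2
Each letter → (letter + shift) mod 26:
  'c' (2) + 2 = 4 → 'e'
  'o' (14) + 2 = 16 → 'q'
  'o' (14) + 2 = 16 → 'q'
  'l' (11) + 2 = 13 → 'n'
Result = "eqqn"


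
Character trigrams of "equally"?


Word: "equally" (length 7)
Number of trigrams = 7 - 3 + 1 = 5
  Position 0: "equ"
  Position 1: "qua"
  Position 2: "ual"
  Position 3: "all"
  Position 4: "lly"
Trigrams = "equ", "qua", "ual", "all", "lly"


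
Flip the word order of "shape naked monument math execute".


Original: "shape naked monument math execute"
Words (1..n): shape | naked | monument | math | execute
Reversed (n..1): execute | math | monument | naked | shape
Result = "execute math monument naked shape"


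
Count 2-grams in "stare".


Word: "stare" (length 5)
Number of 2-grams = length - 2 + 1 = 5 - 2 + 1
= 4


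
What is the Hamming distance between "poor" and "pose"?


Comparing character by character (same length = 4):
  Pos 0: 'p' vs 'p' =
  Pos 1: 'o' vs 'o' =
  Pos 2: 'o' vs 's' !=
  Pos 3: 'r' vs 'e' !=
Hamming distance = 2


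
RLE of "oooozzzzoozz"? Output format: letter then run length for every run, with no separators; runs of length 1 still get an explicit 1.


String: "oooozzzzoozz"
Scanning for consecutive runs:
  'o' x 4
  'z' x 4
  'o' x 2
  'z' x 2
RLE = "o4z4o2z2"


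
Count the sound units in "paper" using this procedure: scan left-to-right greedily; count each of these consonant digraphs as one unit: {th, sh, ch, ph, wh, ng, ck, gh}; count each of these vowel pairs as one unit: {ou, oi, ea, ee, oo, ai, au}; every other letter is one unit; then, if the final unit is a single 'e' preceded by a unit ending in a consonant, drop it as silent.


Word: "paper" (5 letters)
Left-to-right scan:
  1. 'p' (letter)
  2. 'a' (letter)
  3. 'p' (letter)
  4. 'e' (letter)
  5. 'r' (letter)
Units from scan: 5
Sound units = 5 units


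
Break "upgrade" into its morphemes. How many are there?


Word: "upgrade"
Morphemes: up- + grade
Each morpheme carries meaning
= 2 morphemes


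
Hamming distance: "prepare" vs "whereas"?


Comparing character by character (same length = 7):
  Pos 0: 'p' vs 'w' !=
  Pos 1: 'r' vs 'h' !=
  Pos 2: 'e' vs 'e' =
  Pos 3: 'p' vs 'r' !=
  Pos 4: 'a' vs 'e' !=
  Pos 5: 'r' vs 'a' !=
  Pos 6: 'e' vs 's' !=
Hamming distance = 6
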